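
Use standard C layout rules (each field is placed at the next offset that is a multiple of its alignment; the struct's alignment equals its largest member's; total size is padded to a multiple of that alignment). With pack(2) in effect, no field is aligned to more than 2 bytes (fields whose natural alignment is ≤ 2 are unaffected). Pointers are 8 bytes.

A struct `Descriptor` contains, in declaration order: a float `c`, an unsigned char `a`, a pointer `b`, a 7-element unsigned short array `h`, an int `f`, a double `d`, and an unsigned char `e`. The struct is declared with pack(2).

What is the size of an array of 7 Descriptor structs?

@0: c [4B, align 2] → 4
@4: a [1B, align 1] → 5
+1 pad (align 2)
@6: b [8B, align 2] → 14
@14: h [14B, align 2] → 28
@28: f [4B, align 2] → 32
@32: d [8B, align 2] → 40
@40: e [1B, align 1] → 41
+1 tail pad (align 2)
size 42, align 2
array of 7: 7 × 42 = 294

294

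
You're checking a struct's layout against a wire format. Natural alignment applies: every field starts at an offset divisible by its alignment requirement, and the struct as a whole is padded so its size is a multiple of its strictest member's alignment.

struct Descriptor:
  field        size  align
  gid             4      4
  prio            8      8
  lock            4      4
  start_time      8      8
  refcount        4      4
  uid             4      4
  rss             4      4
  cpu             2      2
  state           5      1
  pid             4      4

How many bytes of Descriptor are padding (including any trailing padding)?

9

0..4  gid  (4B, 4-aligned)
4..8  -- padding (4B)
8..16  prio  (8B, 8-aligned)
16..20  lock  (4B, 4-aligned)
20..24  -- padding (4B)
24..32  start_time  (8B, 8-aligned)
32..36  refcount  (4B, 4-aligned)
36..40  uid  (4B, 4-aligned)
40..44  rss  (4B, 4-aligned)
44..46  cpu  (2B, 2-aligned)
46..51  state  (5B, 1-aligned)
51..52  -- padding (1B)
52..56  pid  (4B, 4-aligned)
sizeof = 56, alignof = 8
data bytes 47, size 56 → padding 9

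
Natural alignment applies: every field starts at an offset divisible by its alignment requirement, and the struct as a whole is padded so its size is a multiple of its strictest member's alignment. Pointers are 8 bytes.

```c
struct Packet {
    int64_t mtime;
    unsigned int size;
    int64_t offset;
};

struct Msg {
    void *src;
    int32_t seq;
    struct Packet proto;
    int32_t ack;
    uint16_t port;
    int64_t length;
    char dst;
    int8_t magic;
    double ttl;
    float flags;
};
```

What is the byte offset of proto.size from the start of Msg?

24

Packet: @0: mtime [8B, align 8] → 8; @8: size [4B, align 4] → 12; +4 pad (align 8); @16: offset [8B, align 8] → 24; size 24, align 8
@0: src [8B, align 8] → 8
@8: seq [4B, align 4] → 12
+4 pad (align 8)
@16: proto [24B, align 8] → 40
within Packet: size at 8
16 + 8 = 24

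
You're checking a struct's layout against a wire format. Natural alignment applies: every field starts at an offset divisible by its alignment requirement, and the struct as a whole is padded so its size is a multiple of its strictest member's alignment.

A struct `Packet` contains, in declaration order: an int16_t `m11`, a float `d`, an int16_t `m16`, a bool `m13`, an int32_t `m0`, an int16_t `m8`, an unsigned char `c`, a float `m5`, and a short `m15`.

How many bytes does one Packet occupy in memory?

0..2  m11  (2B, 2-aligned)
2..4  -- padding (2B)
4..8  d  (4B, 4-aligned)
8..10  m16  (2B, 2-aligned)
10..11  m13  (1B, 1-aligned)
11..12  -- padding (1B)
12..16  m0  (4B, 4-aligned)
16..18  m8  (2B, 2-aligned)
18..19  c  (1B, 1-aligned)
19..20  -- padding (1B)
20..24  m5  (4B, 4-aligned)
24..26  m15  (2B, 2-aligned)
26..28  -- tail padding (2B)
sizeof = 28, alignof = 4

28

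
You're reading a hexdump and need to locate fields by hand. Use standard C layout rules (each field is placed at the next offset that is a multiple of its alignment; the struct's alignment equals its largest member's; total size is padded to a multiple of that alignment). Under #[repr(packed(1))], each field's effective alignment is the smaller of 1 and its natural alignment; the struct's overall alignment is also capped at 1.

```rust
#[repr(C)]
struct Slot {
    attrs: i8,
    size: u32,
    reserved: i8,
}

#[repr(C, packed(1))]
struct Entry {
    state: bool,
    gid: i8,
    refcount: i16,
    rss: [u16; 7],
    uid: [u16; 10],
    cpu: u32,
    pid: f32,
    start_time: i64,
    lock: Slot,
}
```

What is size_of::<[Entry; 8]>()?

528

Slot: attrs at 0 (size 1, align 1) → ends 1; pad 3 to align 4 for size; size at 4 (size 4, align 4) → ends 8; reserved at 8 (size 1, align 1) → ends 9; tail pad 3 to reach multiple of 4; total 12 bytes, alignment 4
state at 0 (size 1, align 1) → ends 1
gid at 1 (size 1, align 1) → ends 2
refcount at 2 (size 2, align 1) → ends 4
rss at 4 (size 14, align 1) → ends 18
uid at 18 (size 20, align 1) → ends 38
cpu at 38 (size 4, align 1) → ends 42
pid at 42 (size 4, align 1) → ends 46
start_time at 46 (size 8, align 1) → ends 54
lock at 54 (size 12, align 1) → ends 66
total 66 bytes, alignment 1
array of 8: 8 × 66 = 528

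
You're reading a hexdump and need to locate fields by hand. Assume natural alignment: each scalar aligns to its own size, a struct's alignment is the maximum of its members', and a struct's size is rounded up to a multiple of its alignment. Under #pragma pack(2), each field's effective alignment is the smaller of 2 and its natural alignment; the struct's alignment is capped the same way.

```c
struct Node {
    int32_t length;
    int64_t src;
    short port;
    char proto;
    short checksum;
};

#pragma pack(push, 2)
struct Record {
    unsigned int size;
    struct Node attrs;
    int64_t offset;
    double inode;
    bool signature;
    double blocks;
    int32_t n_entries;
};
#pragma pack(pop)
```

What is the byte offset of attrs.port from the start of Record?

Node: length at 0 (size 4, align 4) → ends 4; pad 4 to align 8 for src; src at 8 (size 8, align 8) → ends 16; port at 16 (size 2, align 2) → ends 18; proto at 18 (size 1, align 1) → ends 19; pad 1 to align 2 for checksum; checksum at 20 (size 2, align 2) → ends 22; tail pad 2 to reach multiple of 8; total 24 bytes, alignment 8
size at 0 (size 4, align 2) → ends 4
attrs at 4 (size 24, align 2) → ends 28
within Node: port at 16
4 + 16 = 20

20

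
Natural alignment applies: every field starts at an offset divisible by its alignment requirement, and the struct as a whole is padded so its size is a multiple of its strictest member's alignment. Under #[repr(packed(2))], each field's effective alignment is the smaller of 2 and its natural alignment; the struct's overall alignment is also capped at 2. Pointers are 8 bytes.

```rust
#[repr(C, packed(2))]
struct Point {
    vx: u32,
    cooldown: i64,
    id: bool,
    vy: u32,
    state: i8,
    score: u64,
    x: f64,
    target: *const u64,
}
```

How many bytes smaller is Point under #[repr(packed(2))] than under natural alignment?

natural layout:
  vx at 0 (size 4, align 4) → ends 4
  pad 4 to align 8 for cooldown
  cooldown at 8 (size 8, align 8) → ends 16
  id at 16 (size 1, align 1) → ends 17
  pad 3 to align 4 for vy
  vy at 20 (size 4, align 4) → ends 24
  state at 24 (size 1, align 1) → ends 25
  pad 7 to align 8 for score
  score at 32 (size 8, align 8) → ends 40
  x at 40 (size 8, align 8) → ends 48
  target at 48 (size 8, align 8) → ends 56
  total 56 bytes, alignment 8
packed(2) layout:
  vx at 0 (size 4, align 2) → ends 4
  cooldown at 4 (size 8, align 2) → ends 12
  id at 12 (size 1, align 1) → ends 13
  pad 1 to align 2 for vy
  vy at 14 (size 4, align 2) → ends 18
  state at 18 (size 1, align 1) → ends 19
  pad 1 to align 2 for score
  score at 20 (size 8, align 2) → ends 28
  x at 28 (size 8, align 2) → ends 36
  target at 36 (size 8, align 2) → ends 44
  total 44 bytes, alignment 2
56 − 44 = 12

12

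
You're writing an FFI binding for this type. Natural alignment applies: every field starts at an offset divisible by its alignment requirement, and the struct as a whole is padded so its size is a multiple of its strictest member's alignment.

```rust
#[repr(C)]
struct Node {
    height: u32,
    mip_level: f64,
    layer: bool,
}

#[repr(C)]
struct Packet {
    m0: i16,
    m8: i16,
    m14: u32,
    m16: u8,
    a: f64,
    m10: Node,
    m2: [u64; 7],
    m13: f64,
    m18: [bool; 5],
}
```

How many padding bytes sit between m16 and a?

Node: height at 0 (size 4, align 4) → ends 4; pad 4 to align 8 for mip_level; mip_level at 8 (size 8, align 8) → ends 16; layer at 16 (size 1, align 1) → ends 17; tail pad 7 to reach multiple of 8; total 24 bytes, alignment 8
m0 at 0 (size 2, align 2) → ends 2
m8 at 2 (size 2, align 2) → ends 4
m14 at 4 (size 4, align 4) → ends 8
m16 at 8 (size 1, align 1) → ends 9
pad 7 to align 8 for a
a at 16 (size 8, align 8) → ends 24

7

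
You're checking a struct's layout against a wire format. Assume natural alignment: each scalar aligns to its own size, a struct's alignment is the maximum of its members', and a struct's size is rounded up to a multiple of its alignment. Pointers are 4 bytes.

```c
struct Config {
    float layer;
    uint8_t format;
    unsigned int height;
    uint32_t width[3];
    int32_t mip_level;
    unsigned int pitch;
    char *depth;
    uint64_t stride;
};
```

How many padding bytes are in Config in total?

layer at 0 (size 4, align 4) → ends 4
format at 4 (size 1, align 1) → ends 5
pad 3 to align 4 for height
height at 8 (size 4, align 4) → ends 12
width at 12 (size 12, align 4) → ends 24
mip_level at 24 (size 4, align 4) → ends 28
pitch at 28 (size 4, align 4) → ends 32
depth at 32 (size 4, align 4) → ends 36
pad 4 to align 8 for stride
stride at 40 (size 8, align 8) → ends 48
total 48 bytes, alignment 8
data bytes 41, size 48 → padding 7

7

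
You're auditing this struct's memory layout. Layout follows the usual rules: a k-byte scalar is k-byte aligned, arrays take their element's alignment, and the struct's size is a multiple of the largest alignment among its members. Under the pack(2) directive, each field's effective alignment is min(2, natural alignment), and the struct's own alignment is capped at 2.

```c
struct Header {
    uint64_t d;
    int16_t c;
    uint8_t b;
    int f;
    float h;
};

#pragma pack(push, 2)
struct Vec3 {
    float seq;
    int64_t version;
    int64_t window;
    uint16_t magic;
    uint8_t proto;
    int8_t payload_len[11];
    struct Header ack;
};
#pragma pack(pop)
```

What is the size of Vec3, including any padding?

Header: 0..8  d  (8B, 8-aligned); 8..10  c  (2B, 2-aligned); 10..11  b  (1B, 1-aligned); 11..12  -- padding (1B); 12..16  f  (4B, 4-aligned); 16..20  h  (4B, 4-aligned); 20..24  -- tail padding (4B); sizeof = 24, alignof = 8
0..4  seq  (4B, 2-aligned)
4..12  version  (8B, 2-aligned)
12..20  window  (8B, 2-aligned)
20..22  magic  (2B, 2-aligned)
22..23  proto  (1B, 1-aligned)
23..34  payload_len  (11B, 1-aligned)
34..58  ack  (24B, 2-aligned)
sizeof = 58, alignof = 2

58 bytes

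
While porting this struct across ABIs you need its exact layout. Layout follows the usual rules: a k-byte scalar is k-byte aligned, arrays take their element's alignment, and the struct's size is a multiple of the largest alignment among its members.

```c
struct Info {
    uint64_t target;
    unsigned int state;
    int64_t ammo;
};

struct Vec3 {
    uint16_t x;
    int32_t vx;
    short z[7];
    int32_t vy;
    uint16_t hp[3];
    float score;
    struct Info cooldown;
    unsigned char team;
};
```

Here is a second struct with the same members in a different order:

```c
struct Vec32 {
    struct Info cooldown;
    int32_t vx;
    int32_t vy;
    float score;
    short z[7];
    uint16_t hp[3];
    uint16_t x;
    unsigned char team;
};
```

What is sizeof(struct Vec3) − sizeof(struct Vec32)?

Info: @0: target [8B, align 8] → 8; @8: state [4B, align 4] → 12; +4 pad (align 8); @16: ammo [8B, align 8] → 24; size 24, align 8
@0: x [2B, align 2] → 2
+2 pad (align 4)
@4: vx [4B, align 4] → 8
@8: z [14B, align 2] → 22
+2 pad (align 4)
@24: vy [4B, align 4] → 28
@28: hp [6B, align 2] → 34
+2 pad (align 4)
@36: score [4B, align 4] → 40
@40: cooldown [24B, align 8] → 64
@64: team [1B, align 1] → 65
+7 tail pad (align 8)
size 72, align 8
— Vec32 —
@0: cooldown [24B, align 8] → 24
@24: vx [4B, align 4] → 28
@28: vy [4B, align 4] → 32
@32: score [4B, align 4] → 36
@36: z [14B, align 2] → 50
@50: hp [6B, align 2] → 56
@56: x [2B, align 2] → 58
@58: team [1B, align 1] → 59
+5 tail pad (align 8)
size 64, align 8
72 − 64 = 8

8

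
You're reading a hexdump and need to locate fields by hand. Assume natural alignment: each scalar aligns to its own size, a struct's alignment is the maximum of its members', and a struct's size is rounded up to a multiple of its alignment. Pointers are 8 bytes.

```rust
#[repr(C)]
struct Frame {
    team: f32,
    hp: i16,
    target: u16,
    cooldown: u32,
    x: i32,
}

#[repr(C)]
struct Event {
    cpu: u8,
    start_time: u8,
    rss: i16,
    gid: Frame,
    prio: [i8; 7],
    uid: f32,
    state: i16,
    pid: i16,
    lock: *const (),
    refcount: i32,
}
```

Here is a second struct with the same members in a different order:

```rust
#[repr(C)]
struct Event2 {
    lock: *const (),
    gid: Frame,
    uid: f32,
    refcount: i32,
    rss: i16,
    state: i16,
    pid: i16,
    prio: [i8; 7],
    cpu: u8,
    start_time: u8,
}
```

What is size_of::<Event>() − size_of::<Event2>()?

8

Frame: 0..4  team  (4B, 4-aligned); 4..6  hp  (2B, 2-aligned); 6..8  target  (2B, 2-aligned); 8..12  cooldown  (4B, 4-aligned); 12..16  x  (4B, 4-aligned); sizeof = 16, alignof = 4
0..1  cpu  (1B, 1-aligned)
1..2  start_time  (1B, 1-aligned)
2..4  rss  (2B, 2-aligned)
4..20  gid  (16B, 4-aligned)
20..27  prio  (7B, 1-aligned)
27..28  -- padding (1B)
28..32  uid  (4B, 4-aligned)
32..34  state  (2B, 2-aligned)
34..36  pid  (2B, 2-aligned)
36..40  -- padding (4B)
40..48  lock  (8B, 8-aligned)
48..52  refcount  (4B, 4-aligned)
52..56  -- tail padding (4B)
sizeof = 56, alignof = 8
— Event2 —
0..8  lock  (8B, 8-aligned)
8..24  gid  (16B, 4-aligned)
24..28  uid  (4B, 4-aligned)
28..32  refcount  (4B, 4-aligned)
32..34  rss  (2B, 2-aligned)
34..36  state  (2B, 2-aligned)
36..38  pid  (2B, 2-aligned)
38..45  prio  (7B, 1-aligned)
45..46  cpu  (1B, 1-aligned)
46..47  start_time  (1B, 1-aligned)
47..48  -- tail padding (1B)
sizeof = 48, alignof = 8
56 − 48 = 8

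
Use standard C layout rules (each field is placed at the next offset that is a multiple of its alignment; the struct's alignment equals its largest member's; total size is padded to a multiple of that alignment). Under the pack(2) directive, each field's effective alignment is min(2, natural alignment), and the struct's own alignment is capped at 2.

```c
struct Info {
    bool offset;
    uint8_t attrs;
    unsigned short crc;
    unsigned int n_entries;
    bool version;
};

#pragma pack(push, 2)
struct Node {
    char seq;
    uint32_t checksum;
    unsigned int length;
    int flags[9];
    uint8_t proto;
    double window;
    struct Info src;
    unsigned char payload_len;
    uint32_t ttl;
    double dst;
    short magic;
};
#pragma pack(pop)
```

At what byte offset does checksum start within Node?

2

Info: 0..1  offset  (1B, 1-aligned); 1..2  attrs  (1B, 1-aligned); 2..4  crc  (2B, 2-aligned); 4..8  n_entries  (4B, 4-aligned); 8..9  version  (1B, 1-aligned); 9..12  -- tail padding (3B); sizeof = 12, alignof = 4
0..1  seq  (1B, 1-aligned)
1..2  -- padding (1B)
2..6  checksum  (4B, 2-aligned)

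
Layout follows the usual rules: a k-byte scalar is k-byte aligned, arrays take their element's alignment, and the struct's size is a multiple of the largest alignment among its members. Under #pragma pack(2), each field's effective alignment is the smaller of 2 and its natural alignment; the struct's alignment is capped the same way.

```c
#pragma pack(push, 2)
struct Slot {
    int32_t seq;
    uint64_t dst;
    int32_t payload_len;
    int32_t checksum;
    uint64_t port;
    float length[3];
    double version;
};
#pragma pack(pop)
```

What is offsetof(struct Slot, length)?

0..4  seq  (4B, 2-aligned)
4..12  dst  (8B, 2-aligned)
12..16  payload_len  (4B, 2-aligned)
16..20  checksum  (4B, 2-aligned)
20..28  port  (8B, 2-aligned)
28..40  length  (12B, 2-aligned)

28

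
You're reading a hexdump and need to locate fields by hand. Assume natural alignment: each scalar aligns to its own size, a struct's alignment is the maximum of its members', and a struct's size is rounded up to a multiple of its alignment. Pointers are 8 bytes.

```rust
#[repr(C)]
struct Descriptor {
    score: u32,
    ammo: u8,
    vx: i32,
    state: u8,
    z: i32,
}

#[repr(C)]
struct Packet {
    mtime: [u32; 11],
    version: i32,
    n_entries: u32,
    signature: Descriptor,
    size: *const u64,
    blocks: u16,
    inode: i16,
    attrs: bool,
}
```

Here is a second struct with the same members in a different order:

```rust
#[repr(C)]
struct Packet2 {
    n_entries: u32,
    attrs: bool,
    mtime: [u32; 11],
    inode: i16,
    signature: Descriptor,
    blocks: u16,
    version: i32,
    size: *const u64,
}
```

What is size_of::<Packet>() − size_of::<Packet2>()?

Descriptor: score at 0 (size 4, align 4) → ends 4; ammo at 4 (size 1, align 1) → ends 5; pad 3 to align 4 for vx; vx at 8 (size 4, align 4) → ends 12; state at 12 (size 1, align 1) → ends 13; pad 3 to align 4 for z; z at 16 (size 4, align 4) → ends 20; total 20 bytes, alignment 4
mtime at 0 (size 44, align 4) → ends 44
version at 44 (size 4, align 4) → ends 48
n_entries at 48 (size 4, align 4) → ends 52
signature at 52 (size 20, align 4) → ends 72
size at 72 (size 8, align 8) → ends 80
blocks at 80 (size 2, align 2) → ends 82
inode at 82 (size 2, align 2) → ends 84
attrs at 84 (size 1, align 1) → ends 85
tail pad 3 to reach multiple of 8
total 88 bytes, alignment 8
— Packet2 —
n_entries at 0 (size 4, align 4) → ends 4
attrs at 4 (size 1, align 1) → ends 5
pad 3 to align 4 for mtime
mtime at 8 (size 44, align 4) → ends 52
inode at 52 (size 2, align 2) → ends 54
pad 2 to align 4 for signature
signature at 56 (size 20, align 4) → ends 76
blocks at 76 (size 2, align 2) → ends 78
pad 2 to align 4 for version
version at 80 (size 4, align 4) → ends 84
pad 4 to align 8 for size
size at 88 (size 8, align 8) → ends 96
total 96 bytes, alignment 8
88 − 96 = -8

-8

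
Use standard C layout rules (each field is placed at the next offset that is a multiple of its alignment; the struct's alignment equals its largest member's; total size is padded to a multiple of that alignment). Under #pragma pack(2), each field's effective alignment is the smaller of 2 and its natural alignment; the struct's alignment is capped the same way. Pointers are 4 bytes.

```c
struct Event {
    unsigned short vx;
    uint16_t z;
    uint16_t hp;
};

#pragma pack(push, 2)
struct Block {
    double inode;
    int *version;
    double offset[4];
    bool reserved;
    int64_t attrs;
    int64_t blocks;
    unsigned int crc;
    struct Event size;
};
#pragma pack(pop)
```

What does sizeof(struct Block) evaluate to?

Event: @0: vx [2B, align 2] → 2; @2: z [2B, align 2] → 4; @4: hp [2B, align 2] → 6; size 6, align 2
@0: inode [8B, align 2] → 8
@8: version [4B, align 2] → 12
@12: offset [32B, align 2] → 44
@44: reserved [1B, align 1] → 45
+1 pad (align 2)
@46: attrs [8B, align 2] → 54
@54: blocks [8B, align 2] → 62
@62: crc [4B, align 2] → 66
@66: size [6B, align 2] → 72
size 72, align 2

72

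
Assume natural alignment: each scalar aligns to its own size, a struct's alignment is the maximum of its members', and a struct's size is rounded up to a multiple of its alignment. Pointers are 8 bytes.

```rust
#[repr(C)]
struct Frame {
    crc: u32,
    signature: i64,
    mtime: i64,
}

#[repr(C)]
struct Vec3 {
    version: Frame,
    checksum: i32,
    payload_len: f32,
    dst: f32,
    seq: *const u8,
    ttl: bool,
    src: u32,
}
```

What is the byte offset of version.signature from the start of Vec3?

Frame: crc at 0 (size 4, align 4) → ends 4; pad 4 to align 8 for signature; signature at 8 (size 8, align 8) → ends 16; mtime at 16 (size 8, align 8) → ends 24; total 24 bytes, alignment 8
version at 0 (size 24, align 8) → ends 24
within Frame: signature at 8
0 + 8 = 8

8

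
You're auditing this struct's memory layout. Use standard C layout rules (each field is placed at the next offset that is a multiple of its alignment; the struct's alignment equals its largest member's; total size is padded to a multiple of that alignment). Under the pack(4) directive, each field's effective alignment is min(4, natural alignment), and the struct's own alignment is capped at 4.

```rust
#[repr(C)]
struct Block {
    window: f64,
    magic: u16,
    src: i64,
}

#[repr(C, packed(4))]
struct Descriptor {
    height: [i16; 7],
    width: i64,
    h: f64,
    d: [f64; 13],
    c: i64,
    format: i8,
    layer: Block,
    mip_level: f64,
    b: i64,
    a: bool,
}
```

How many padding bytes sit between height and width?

2

Block: @0: window [8B, align 8] → 8; @8: magic [2B, align 2] → 10; +6 pad (align 8); @16: src [8B, align 8] → 24; size 24, align 8
@0: height [14B, align 2] → 14
+2 pad (align 4)
@16: width [8B, align 4] → 24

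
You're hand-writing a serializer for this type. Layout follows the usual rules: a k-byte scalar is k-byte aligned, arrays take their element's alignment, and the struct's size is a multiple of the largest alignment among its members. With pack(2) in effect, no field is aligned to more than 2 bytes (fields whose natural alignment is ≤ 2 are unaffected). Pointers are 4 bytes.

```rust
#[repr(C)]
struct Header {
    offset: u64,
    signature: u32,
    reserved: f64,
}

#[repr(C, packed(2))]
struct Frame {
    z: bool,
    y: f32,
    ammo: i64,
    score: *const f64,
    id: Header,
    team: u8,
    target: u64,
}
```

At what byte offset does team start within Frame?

42

Header: @0: offset [8B, align 8] → 8; @8: signature [4B, align 4] → 12; +4 pad (align 8); @16: reserved [8B, align 8] → 24; size 24, align 8
@0: z [1B, align 1] → 1
+1 pad (align 2)
@2: y [4B, align 2] → 6
@6: ammo [8B, align 2] → 14
@14: score [4B, align 2] → 18
@18: id [24B, align 2] → 42
@42: team [1B, align 1] → 43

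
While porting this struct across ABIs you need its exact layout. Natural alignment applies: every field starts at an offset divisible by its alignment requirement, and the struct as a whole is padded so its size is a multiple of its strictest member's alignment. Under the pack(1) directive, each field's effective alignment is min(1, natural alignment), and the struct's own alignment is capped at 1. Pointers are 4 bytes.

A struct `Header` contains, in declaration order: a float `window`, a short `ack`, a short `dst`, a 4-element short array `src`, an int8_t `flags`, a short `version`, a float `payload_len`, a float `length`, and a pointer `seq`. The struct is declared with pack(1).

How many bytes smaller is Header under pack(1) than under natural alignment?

natural layout:
  window at 0 (size 4, align 4) → ends 4
  ack at 4 (size 2, align 2) → ends 6
  dst at 6 (size 2, align 2) → ends 8
  src at 8 (size 8, align 2) → ends 16
  flags at 16 (size 1, align 1) → ends 17
  pad 1 to align 2 for version
  version at 18 (size 2, align 2) → ends 20
  payload_len at 20 (size 4, align 4) → ends 24
  length at 24 (size 4, align 4) → ends 28
  seq at 28 (size 4, align 4) → ends 32
  total 32 bytes, alignment 4
packed(1) layout:
  window at 0 (size 4, align 1) → ends 4
  ack at 4 (size 2, align 1) → ends 6
  dst at 6 (size 2, align 1) → ends 8
  src at 8 (size 8, align 1) → ends 16
  flags at 16 (size 1, align 1) → ends 17
  version at 17 (size 2, align 1) → ends 19
  payload_len at 19 (size 4, align 1) → ends 23
  length at 23 (size 4, align 1) → ends 27
  seq at 27 (size 4, align 1) → ends 31
  total 31 bytes, alignment 1
32 − 31 = 1

1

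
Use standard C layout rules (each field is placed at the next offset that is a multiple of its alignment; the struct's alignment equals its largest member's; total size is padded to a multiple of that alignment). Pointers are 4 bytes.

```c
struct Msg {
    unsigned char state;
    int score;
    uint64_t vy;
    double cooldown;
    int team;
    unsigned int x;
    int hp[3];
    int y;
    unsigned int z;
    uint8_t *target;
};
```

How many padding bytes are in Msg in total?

3

@0: state [1B, align 1] → 1
+3 pad (align 4)
@4: score [4B, align 4] → 8
@8: vy [8B, align 8] → 16
@16: cooldown [8B, align 8] → 24
@24: team [4B, align 4] → 28
@28: x [4B, align 4] → 32
@32: hp [12B, align 4] → 44
@44: y [4B, align 4] → 48
@48: z [4B, align 4] → 52
@52: target [4B, align 4] → 56
size 56, align 8
data bytes 53, size 56 → padding 3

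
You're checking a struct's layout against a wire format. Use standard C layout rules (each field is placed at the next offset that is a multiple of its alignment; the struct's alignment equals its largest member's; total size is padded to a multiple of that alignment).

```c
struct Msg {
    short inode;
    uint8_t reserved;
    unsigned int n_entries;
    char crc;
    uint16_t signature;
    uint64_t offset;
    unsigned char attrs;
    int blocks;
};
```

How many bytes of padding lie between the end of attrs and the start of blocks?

3

@0: inode [2B, align 2] → 2
@2: reserved [1B, align 1] → 3
+1 pad (align 4)
@4: n_entries [4B, align 4] → 8
@8: crc [1B, align 1] → 9
+1 pad (align 2)
@10: signature [2B, align 2] → 12
+4 pad (align 8)
@16: offset [8B, align 8] → 24
@24: attrs [1B, align 1] → 25
+3 pad (align 4)
@28: blocks [4B, align 4] → 32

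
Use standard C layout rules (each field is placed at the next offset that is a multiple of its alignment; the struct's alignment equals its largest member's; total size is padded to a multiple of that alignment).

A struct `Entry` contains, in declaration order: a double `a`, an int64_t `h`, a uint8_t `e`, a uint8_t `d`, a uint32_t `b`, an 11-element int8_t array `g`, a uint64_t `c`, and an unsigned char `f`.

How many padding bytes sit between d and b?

a at 0 (size 8, align 8) → ends 8
h at 8 (size 8, align 8) → ends 16
e at 16 (size 1, align 1) → ends 17
d at 17 (size 1, align 1) → ends 18
pad 2 to align 4 for b
b at 20 (size 4, align 4) → ends 24

2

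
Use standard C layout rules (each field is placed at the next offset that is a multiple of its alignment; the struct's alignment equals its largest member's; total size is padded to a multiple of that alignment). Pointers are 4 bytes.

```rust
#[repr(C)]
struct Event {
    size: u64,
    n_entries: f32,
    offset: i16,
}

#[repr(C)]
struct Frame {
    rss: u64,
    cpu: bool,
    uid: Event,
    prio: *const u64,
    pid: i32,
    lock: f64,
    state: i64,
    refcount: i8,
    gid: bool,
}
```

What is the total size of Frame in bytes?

Event: size at 0 (size 8, align 8) → ends 8; n_entries at 8 (size 4, align 4) → ends 12; offset at 12 (size 2, align 2) → ends 14; tail pad 2 to reach multiple of 8; total 16 bytes, alignment 8
rss at 0 (size 8, align 8) → ends 8
cpu at 8 (size 1, align 1) → ends 9
pad 7 to align 8 for uid
uid at 16 (size 16, align 8) → ends 32
prio at 32 (size 4, align 4) → ends 36
pid at 36 (size 4, align 4) → ends 40
lock at 40 (size 8, align 8) → ends 48
state at 48 (size 8, align 8) → ends 56
refcount at 56 (size 1, align 1) → ends 57
gid at 57 (size 1, align 1) → ends 58
tail pad 6 to reach multiple of 8
total 64 bytes, alignment 8

64 bytes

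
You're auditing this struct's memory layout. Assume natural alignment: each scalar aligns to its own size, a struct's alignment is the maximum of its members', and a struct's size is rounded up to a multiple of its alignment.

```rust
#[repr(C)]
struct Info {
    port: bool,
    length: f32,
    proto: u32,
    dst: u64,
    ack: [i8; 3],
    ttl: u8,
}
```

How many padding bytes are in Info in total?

11

@0: port [1B, align 1] → 1
+3 pad (align 4)
@4: length [4B, align 4] → 8
@8: proto [4B, align 4] → 12
+4 pad (align 8)
@16: dst [8B, align 8] → 24
@24: ack [3B, align 1] → 27
@27: ttl [1B, align 1] → 28
+4 tail pad (align 8)
size 32, align 8
data bytes 21, size 32 → padding 11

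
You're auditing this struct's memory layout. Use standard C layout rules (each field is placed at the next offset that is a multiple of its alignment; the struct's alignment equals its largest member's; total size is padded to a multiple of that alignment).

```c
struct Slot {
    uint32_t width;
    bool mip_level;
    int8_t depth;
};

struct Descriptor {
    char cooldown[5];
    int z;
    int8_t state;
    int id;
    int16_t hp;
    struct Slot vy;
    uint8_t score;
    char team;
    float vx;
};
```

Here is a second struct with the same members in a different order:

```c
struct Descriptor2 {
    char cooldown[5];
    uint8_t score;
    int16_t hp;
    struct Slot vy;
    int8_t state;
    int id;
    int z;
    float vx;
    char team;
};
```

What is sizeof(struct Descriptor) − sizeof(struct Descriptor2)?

4

Slot: width at 0 (size 4, align 4) → ends 4; mip_level at 4 (size 1, align 1) → ends 5; depth at 5 (size 1, align 1) → ends 6; tail pad 2 to reach multiple of 4; total 8 bytes, alignment 4
cooldown at 0 (size 5, align 1) → ends 5
pad 3 to align 4 for z
z at 8 (size 4, align 4) → ends 12
state at 12 (size 1, align 1) → ends 13
pad 3 to align 4 for id
id at 16 (size 4, align 4) → ends 20
hp at 20 (size 2, align 2) → ends 22
pad 2 to align 4 for vy
vy at 24 (size 8, align 4) → ends 32
score at 32 (size 1, align 1) → ends 33
team at 33 (size 1, align 1) → ends 34
pad 2 to align 4 for vx
vx at 36 (size 4, align 4) → ends 40
total 40 bytes, alignment 4
— Descriptor2 —
cooldown at 0 (size 5, align 1) → ends 5
score at 5 (size 1, align 1) → ends 6
hp at 6 (size 2, align 2) → ends 8
vy at 8 (size 8, align 4) → ends 16
state at 16 (size 1, align 1) → ends 17
pad 3 to align 4 for id
id at 20 (size 4, align 4) → ends 24
z at 24 (size 4, align 4) → ends 28
vx at 28 (size 4, align 4) → ends 32
team at 32 (size 1, align 1) → ends 33
tail pad 3 to reach multiple of 4
total 36 bytes, alignment 4
40 − 36 = 4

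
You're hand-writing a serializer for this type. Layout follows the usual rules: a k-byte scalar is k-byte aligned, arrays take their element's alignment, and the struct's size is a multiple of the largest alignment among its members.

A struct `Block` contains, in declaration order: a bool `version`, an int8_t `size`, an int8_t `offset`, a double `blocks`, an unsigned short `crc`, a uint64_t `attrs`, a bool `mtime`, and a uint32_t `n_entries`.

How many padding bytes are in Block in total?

14

0..1  version  (1B, 1-aligned)
1..2  size  (1B, 1-aligned)
2..3  offset  (1B, 1-aligned)
3..8  -- padding (5B)
8..16  blocks  (8B, 8-aligned)
16..18  crc  (2B, 2-aligned)
18..24  -- padding (6B)
24..32  attrs  (8B, 8-aligned)
32..33  mtime  (1B, 1-aligned)
33..36  -- padding (3B)
36..40  n_entries  (4B, 4-aligned)
sizeof = 40, alignof = 8
data bytes 26, size 40 → padding 14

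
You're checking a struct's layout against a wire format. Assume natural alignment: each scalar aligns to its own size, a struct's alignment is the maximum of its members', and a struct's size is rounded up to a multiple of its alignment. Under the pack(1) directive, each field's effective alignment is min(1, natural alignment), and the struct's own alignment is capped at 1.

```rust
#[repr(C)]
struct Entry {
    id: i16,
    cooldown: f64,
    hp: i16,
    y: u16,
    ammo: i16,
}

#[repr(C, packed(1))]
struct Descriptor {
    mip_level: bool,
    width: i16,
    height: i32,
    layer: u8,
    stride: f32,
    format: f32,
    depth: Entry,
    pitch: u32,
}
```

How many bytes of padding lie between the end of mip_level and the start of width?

Entry: id at 0 (size 2, align 2) → ends 2; pad 6 to align 8 for cooldown; cooldown at 8 (size 8, align 8) → ends 16; hp at 16 (size 2, align 2) → ends 18; y at 18 (size 2, align 2) → ends 20; ammo at 20 (size 2, align 2) → ends 22; tail pad 2 to reach multiple of 8; total 24 bytes, alignment 8
mip_level at 0 (size 1, align 1) → ends 1
width at 1 (size 2, align 1) → ends 3

0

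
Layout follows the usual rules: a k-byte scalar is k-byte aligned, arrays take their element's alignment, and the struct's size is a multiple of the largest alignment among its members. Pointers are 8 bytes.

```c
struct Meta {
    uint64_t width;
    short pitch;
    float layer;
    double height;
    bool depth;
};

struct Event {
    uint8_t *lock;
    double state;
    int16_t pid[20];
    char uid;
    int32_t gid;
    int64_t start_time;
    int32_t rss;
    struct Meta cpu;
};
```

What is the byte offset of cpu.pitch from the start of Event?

Meta: @0: width [8B, align 8] → 8; @8: pitch [2B, align 2] → 10; +2 pad (align 4); @12: layer [4B, align 4] → 16; @16: height [8B, align 8] → 24; @24: depth [1B, align 1] → 25; +7 tail pad (align 8); size 32, align 8
@0: lock [8B, align 8] → 8
@8: state [8B, align 8] → 16
@16: pid [40B, align 2] → 56
@56: uid [1B, align 1] → 57
+3 pad (align 4)
@60: gid [4B, align 4] → 64
@64: start_time [8B, align 8] → 72
@72: rss [4B, align 4] → 76
+4 pad (align 8)
@80: cpu [32B, align 8] → 112
within Meta: pitch at 8
80 + 8 = 88

88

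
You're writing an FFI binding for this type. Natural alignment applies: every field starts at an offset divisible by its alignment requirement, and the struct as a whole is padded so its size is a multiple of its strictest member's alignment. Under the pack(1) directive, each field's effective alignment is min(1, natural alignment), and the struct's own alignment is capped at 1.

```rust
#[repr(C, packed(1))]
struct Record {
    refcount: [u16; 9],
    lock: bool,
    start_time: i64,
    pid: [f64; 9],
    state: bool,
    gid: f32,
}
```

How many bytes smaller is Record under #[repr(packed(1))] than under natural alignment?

8

natural layout:
  refcount at 0 (size 18, align 2) → ends 18
  lock at 18 (size 1, align 1) → ends 19
  pad 5 to align 8 for start_time
  start_time at 24 (size 8, align 8) → ends 32
  pid at 32 (size 72, align 8) → ends 104
  state at 104 (size 1, align 1) → ends 105
  pad 3 to align 4 for gid
  gid at 108 (size 4, align 4) → ends 112
  total 112 bytes, alignment 8
packed(1) layout:
  refcount at 0 (size 18, align 1) → ends 18
  lock at 18 (size 1, align 1) → ends 19
  start_time at 19 (size 8, align 1) → ends 27
  pid at 27 (size 72, align 1) → ends 99
  state at 99 (size 1, align 1) → ends 100
  gid at 100 (size 4, align 1) → ends 104
  total 104 bytes, alignment 1
112 − 104 = 8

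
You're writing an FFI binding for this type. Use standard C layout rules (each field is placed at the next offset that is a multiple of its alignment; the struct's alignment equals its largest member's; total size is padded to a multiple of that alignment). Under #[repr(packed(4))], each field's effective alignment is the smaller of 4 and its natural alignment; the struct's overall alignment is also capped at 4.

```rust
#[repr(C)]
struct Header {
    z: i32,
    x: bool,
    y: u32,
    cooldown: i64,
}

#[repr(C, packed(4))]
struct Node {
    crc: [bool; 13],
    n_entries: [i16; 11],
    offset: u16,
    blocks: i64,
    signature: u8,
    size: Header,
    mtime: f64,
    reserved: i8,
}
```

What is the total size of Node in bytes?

88 bytes

Header: @0: z [4B, align 4] → 4; @4: x [1B, align 1] → 5; +3 pad (align 4); @8: y [4B, align 4] → 12; +4 pad (align 8); @16: cooldown [8B, align 8] → 24; size 24, align 8
@0: crc [13B, align 1] → 13
+1 pad (align 2)
@14: n_entries [22B, align 2] → 36
@36: offset [2B, align 2] → 38
+2 pad (align 4)
@40: blocks [8B, align 4] → 48
@48: signature [1B, align 1] → 49
+3 pad (align 4)
@52: size [24B, align 4] → 76
@76: mtime [8B, align 4] → 84
@84: reserved [1B, align 1] → 85
+3 tail pad (align 4)
size 88, align 4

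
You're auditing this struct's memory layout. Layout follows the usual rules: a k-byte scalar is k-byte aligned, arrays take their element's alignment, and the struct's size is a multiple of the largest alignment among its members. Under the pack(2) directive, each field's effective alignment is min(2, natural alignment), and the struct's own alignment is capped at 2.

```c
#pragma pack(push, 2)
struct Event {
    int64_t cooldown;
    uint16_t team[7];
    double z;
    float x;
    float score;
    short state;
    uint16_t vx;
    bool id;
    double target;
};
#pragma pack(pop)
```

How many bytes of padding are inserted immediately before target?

1

@0: cooldown [8B, align 2] → 8
@8: team [14B, align 2] → 22
@22: z [8B, align 2] → 30
@30: x [4B, align 2] → 34
@34: score [4B, align 2] → 38
@38: state [2B, align 2] → 40
@40: vx [2B, align 2] → 42
@42: id [1B, align 1] → 43
+1 pad (align 2)
@44: target [8B, align 2] → 52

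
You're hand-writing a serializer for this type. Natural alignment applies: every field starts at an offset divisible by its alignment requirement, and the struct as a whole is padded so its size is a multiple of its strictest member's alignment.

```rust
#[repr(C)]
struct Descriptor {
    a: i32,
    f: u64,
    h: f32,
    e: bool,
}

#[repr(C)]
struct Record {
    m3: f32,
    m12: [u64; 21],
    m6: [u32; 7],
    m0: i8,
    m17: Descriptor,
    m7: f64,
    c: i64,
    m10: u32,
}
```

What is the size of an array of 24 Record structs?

Descriptor: a at 0 (size 4, align 4) → ends 4; pad 4 to align 8 for f; f at 8 (size 8, align 8) → ends 16; h at 16 (size 4, align 4) → ends 20; e at 20 (size 1, align 1) → ends 21; tail pad 3 to reach multiple of 8; total 24 bytes, alignment 8
m3 at 0 (size 4, align 4) → ends 4
pad 4 to align 8 for m12
m12 at 8 (size 168, align 8) → ends 176
m6 at 176 (size 28, align 4) → ends 204
m0 at 204 (size 1, align 1) → ends 205
pad 3 to align 8 for m17
m17 at 208 (size 24, align 8) → ends 232
m7 at 232 (size 8, align 8) → ends 240
c at 240 (size 8, align 8) → ends 248
m10 at 248 (size 4, align 4) → ends 252
tail pad 4 to reach multiple of 8
total 256 bytes, alignment 8
array of 24: 24 × 256 = 6144

6144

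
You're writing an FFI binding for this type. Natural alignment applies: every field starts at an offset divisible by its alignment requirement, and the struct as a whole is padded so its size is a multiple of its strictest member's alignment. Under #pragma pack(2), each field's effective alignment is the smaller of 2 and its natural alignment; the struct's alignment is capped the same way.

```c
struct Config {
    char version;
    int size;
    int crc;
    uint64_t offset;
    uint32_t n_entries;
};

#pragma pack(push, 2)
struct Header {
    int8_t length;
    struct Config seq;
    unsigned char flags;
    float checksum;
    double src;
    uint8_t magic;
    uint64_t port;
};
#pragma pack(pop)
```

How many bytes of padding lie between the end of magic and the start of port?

Config: version at 0 (size 1, align 1) → ends 1; pad 3 to align 4 for size; size at 4 (size 4, align 4) → ends 8; crc at 8 (size 4, align 4) → ends 12; pad 4 to align 8 for offset; offset at 16 (size 8, align 8) → ends 24; n_entries at 24 (size 4, align 4) → ends 28; tail pad 4 to reach multiple of 8; total 32 bytes, alignment 8
length at 0 (size 1, align 1) → ends 1
pad 1 to align 2 for seq
seq at 2 (size 32, align 2) → ends 34
flags at 34 (size 1, align 1) → ends 35
pad 1 to align 2 for checksum
checksum at 36 (size 4, align 2) → ends 40
src at 40 (size 8, align 2) → ends 48
magic at 48 (size 1, align 1) → ends 49
pad 1 to align 2 for port
port at 50 (size 8, align 2) → ends 58

1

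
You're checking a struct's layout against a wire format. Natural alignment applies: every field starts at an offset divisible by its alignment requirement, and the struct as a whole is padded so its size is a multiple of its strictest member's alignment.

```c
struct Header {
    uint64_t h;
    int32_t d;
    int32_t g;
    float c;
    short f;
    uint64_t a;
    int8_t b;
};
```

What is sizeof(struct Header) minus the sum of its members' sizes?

h at 0 (size 8, align 8) → ends 8
d at 8 (size 4, align 4) → ends 12
g at 12 (size 4, align 4) → ends 16
c at 16 (size 4, align 4) → ends 20
f at 20 (size 2, align 2) → ends 22
pad 2 to align 8 for a
a at 24 (size 8, align 8) → ends 32
b at 32 (size 1, align 1) → ends 33
tail pad 7 to reach multiple of 8
total 40 bytes, alignment 8
data bytes 31, size 40 → padding 9

9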